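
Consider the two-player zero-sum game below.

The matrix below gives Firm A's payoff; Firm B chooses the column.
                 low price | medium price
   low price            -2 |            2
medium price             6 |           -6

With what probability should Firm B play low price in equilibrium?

1/2

Row minima are -2 and -6, so Firm A's maximin is -2; column maxima are 6 and 2, so Firm B's minimax is 2. These differ, so the equilibrium is in mixed strategies.
Let Firm B play low price with probability q. Firm A is indifferent when −2q + 2(1−q) = 6q − 6(1−q), giving q = 1/2.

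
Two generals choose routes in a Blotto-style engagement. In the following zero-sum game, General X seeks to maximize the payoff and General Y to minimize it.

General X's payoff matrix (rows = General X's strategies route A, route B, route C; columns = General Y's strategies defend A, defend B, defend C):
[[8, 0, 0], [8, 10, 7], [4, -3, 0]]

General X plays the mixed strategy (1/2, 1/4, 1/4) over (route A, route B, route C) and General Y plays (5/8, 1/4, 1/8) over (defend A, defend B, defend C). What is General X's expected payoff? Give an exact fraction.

Against (5/8, 1/4, 1/8), each row's expected payoff is route A: 5; route B: 67/8; route C: 7/4.
Taking the (1/2, 1/4, 1/4)-weighted average: (1/2)·(5) + (1/4)·(67/8) + (1/4)·(7/4) = 161/32.

161/32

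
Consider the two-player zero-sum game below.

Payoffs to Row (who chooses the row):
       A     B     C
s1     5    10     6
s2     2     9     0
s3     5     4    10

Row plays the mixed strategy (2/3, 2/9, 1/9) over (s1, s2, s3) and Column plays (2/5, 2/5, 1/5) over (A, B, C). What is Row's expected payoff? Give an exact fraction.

Against (2/5, 2/5, 1/5), each row's expected payoff is s1: 36/5; s2: 22/5; s3: 28/5.
Taking the (2/3, 2/9, 1/9)-weighted average: (2/3)·(36/5) + (2/9)·(22/5) + (1/9)·(28/5) = 32/5.

32/5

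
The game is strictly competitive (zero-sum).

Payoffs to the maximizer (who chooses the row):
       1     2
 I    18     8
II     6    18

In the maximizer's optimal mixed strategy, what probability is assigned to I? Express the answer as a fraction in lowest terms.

Row minima are 8 and 6, so the maximizer's maximin is 8; column maxima are 18 and 18, so the minimizer's minimax is 18. These differ, so the equilibrium is in mixed strategies.
Let the maximizer play I with probability p. The minimizer is indifferent when 18p + 6(1−p) = 8p + 18(1−p), giving p = 6/11.

6/11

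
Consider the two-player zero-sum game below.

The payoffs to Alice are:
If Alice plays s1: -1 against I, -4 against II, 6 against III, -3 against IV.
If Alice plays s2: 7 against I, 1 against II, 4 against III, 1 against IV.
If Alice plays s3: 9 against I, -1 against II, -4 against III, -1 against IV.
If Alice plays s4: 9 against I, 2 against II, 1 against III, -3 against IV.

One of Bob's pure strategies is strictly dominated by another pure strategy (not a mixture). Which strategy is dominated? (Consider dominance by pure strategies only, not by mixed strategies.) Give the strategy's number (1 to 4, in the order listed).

1

Bob prefers columns that give Alice less. Compare I with II: -4 < -1, 1 < 7, -1 < 9, 2 < 9.
So II strictly dominates I for Bob; I is strictly dominated.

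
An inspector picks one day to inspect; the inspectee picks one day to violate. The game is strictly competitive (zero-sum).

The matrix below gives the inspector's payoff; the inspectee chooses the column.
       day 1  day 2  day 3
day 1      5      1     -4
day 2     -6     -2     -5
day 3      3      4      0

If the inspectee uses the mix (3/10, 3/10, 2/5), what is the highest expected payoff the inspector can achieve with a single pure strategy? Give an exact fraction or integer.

day 1: (5)·(3/10) + (1)·(3/10) + (-4)·(2/5) = 1/5.
day 2: (-6)·(3/10) + (-2)·(3/10) + (-5)·(2/5) = -22/5.
day 3: (3)·(3/10) + (4)·(3/10) + (0)·(2/5) = 21/10.
The best pure response is day 3 with expected payoff 21/10.

21/10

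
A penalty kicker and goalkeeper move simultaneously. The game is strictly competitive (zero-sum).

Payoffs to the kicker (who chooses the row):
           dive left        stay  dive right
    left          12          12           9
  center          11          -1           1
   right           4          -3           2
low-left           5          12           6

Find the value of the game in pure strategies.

Row minima: 9, -1, -3, 5 → the kicker's maximin is 9.
Column maxima: 12, 12, 9 → the goalkeeper's minimax is 9.
They coincide at (left, dive right), so the value is 9.

9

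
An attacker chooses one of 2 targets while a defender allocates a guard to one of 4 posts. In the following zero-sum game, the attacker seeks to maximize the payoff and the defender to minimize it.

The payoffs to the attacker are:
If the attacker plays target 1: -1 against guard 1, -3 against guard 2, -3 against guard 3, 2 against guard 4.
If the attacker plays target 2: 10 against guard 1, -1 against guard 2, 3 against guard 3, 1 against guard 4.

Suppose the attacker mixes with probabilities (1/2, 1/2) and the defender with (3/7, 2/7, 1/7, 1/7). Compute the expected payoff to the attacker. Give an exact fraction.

Against (3/7, 2/7, 1/7, 1/7), each row's expected payoff is target 1: -10/7; target 2: 32/7.
Taking the (1/2, 1/2)-weighted average: (1/2)·(-10/7) + (1/2)·(32/7) = 11/7.

11/7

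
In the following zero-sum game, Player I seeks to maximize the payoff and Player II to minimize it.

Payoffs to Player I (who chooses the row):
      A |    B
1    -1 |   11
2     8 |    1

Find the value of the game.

89/19

Row minima are -1 and 1, so Player I's maximin is 1; column maxima are 8 and 11, so Player II's minimax is 8. These differ, so the equilibrium is in mixed strategies.
Let Player I play 1 with probability p. Player II is indifferent when −p + 8(1−p) = 11p + (1−p), giving p = 7/19.
Let Player II play A with probability q. Player I is indifferent when −q + 11(1−q) = 8q + (1−q), giving q = 10/19.
The value is -1·(10/19) + (11)·(9/19) = 89/19.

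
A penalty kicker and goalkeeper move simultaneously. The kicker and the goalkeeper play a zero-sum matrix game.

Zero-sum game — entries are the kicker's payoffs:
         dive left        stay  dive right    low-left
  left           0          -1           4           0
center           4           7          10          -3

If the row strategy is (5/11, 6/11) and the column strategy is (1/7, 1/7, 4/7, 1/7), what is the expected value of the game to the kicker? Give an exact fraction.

33/7

Against (1/7, 1/7, 4/7, 1/7), each row's expected payoff is left: 15/7; center: 48/7.
Taking the (5/11, 6/11)-weighted average: (5/11)·(15/7) + (6/11)·(48/7) = 33/7.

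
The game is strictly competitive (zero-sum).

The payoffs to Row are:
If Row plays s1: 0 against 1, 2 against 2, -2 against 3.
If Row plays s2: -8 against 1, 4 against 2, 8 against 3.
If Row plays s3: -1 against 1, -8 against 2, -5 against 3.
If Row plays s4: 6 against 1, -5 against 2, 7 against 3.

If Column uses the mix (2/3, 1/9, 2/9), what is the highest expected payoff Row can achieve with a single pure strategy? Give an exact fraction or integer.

5

s1: (0)·(2/3) + (2)·(1/9) + (-2)·(2/9) = -2/9.
s2: (-8)·(2/3) + (4)·(1/9) + (8)·(2/9) = -28/9.
s3: (-1)·(2/3) + (-8)·(1/9) + (-5)·(2/9) = -8/3.
s4: (6)·(2/3) + (-5)·(1/9) + (7)·(2/9) = 5.
The best pure response is s4 with expected payoff 5.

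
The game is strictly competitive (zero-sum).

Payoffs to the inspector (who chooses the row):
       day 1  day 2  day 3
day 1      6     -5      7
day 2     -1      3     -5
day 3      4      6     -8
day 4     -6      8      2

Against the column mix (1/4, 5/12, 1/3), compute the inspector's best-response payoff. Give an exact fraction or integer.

day 1: (6)·(1/4) + (-5)·(5/12) + (7)·(1/3) = 7/4.
day 2: (-1)·(1/4) + (3)·(5/12) + (-5)·(1/3) = -2/3.
day 3: (4)·(1/4) + (6)·(5/12) + (-8)·(1/3) = 5/6.
day 4: (-6)·(1/4) + (8)·(5/12) + (2)·(1/3) = 5/2.
The best pure response is day 4 with expected payoff 5/2.

5/2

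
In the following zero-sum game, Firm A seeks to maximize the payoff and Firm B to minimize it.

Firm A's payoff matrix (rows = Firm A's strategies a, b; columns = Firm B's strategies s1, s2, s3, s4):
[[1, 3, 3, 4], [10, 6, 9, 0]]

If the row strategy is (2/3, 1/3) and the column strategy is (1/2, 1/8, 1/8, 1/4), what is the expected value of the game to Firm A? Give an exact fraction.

Against (1/2, 1/8, 1/8, 1/4), each row's expected payoff is a: 9/4; b: 55/8.
Taking the (2/3, 1/3)-weighted average: (2/3)·(9/4) + (1/3)·(55/8) = 91/24.

91/24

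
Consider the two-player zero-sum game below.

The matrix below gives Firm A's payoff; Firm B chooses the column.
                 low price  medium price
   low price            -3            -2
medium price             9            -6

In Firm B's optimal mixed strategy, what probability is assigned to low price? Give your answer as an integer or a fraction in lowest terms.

1/4

Row minima are -3 and -6, so Firm A's maximin is -3; column maxima are 9 and -2, so Firm B's minimax is -2. These differ, so the equilibrium is in mixed strategies.
Let Firm B play low price with probability q. Firm A is indifferent when −3q − 2(1−q) = 9q − 6(1−q), giving q = 1/4.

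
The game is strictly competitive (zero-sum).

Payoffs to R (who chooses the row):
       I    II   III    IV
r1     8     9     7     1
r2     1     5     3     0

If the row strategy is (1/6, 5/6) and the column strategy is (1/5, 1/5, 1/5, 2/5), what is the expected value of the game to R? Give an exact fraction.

Against (1/5, 1/5, 1/5, 2/5), each row's expected payoff is r1: 26/5; r2: 9/5.
Taking the (1/6, 5/6)-weighted average: (1/6)·(26/5) + (5/6)·(9/5) = 71/30.

71/30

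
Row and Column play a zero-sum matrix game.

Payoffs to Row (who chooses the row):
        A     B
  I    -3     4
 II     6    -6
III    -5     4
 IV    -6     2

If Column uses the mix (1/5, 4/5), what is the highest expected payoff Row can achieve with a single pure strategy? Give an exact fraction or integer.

I: (-3)·(1/5) + (4)·(4/5) = 13/5.
II: (6)·(1/5) + (-6)·(4/5) = -18/5.
III: (-5)·(1/5) + (4)·(4/5) = 11/5.
IV: (-6)·(1/5) + (2)·(4/5) = 2/5.
The best pure response is I with expected payoff 13/5.

13/5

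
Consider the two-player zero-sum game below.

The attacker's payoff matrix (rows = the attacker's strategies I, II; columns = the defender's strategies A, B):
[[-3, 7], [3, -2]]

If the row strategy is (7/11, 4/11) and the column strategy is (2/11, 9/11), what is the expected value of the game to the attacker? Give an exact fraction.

Against (2/11, 9/11), each row's expected payoff is I: 57/11; II: -12/11.
Taking the (7/11, 4/11)-weighted average: (7/11)·(57/11) + (4/11)·(-12/11) = 351/121.

351/121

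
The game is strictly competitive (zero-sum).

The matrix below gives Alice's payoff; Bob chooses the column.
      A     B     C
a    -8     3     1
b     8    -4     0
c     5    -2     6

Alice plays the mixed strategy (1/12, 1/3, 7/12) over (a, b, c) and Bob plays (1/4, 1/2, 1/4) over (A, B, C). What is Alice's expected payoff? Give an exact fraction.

1

Against (1/4, 1/2, 1/4), each row's expected payoff is a: -1/4; b: 0; c: 7/4.
Taking the (1/12, 1/3, 7/12)-weighted average: (1/12)·(-1/4) + (1/3)·(0) + (7/12)·(7/4) = 1.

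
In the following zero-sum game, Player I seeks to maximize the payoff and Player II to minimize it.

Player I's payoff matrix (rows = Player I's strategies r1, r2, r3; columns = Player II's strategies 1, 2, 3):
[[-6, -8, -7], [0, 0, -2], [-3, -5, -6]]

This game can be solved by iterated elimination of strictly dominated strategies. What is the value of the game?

Row r1 is strictly dominated by row r2 (0>-6, 0>-8, -2>-7); eliminate r1.
Row r3 is strictly dominated by row r2 (0>-3, 0>-5, -2>-6); eliminate r3.
Column 2 is strictly dominated by 3 for Player II (-2<0); eliminate 2.
Column 1 is strictly dominated by 3 for Player II (-2<0); eliminate 1.
Only (r2, 3) remains, with payoff -2.

-2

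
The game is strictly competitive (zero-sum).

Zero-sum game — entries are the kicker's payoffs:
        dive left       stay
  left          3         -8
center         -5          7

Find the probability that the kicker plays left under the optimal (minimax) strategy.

Row minima are -8 and -5, so the kicker's maximin is -5; column maxima are 3 and 7, so the goalkeeper's minimax is 3. These differ, so the equilibrium is in mixed strategies.
Let the kicker play left with probability p. The goalkeeper is indifferent when 3p − 5(1−p) = −8p + 7(1−p), giving p = 12/23.

12/23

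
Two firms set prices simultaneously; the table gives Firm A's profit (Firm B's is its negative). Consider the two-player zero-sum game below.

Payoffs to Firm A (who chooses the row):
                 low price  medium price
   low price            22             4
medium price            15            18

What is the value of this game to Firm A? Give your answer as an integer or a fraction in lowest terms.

16

Row minima are 4 and 15, so Firm A's maximin is 15; column maxima are 22 and 18, so Firm B's minimax is 18. These differ, so the equilibrium is in mixed strategies.
Let Firm A play low price with probability p. Firm B is indifferent when 22p + 15(1−p) = 4p + 18(1−p), giving p = 1/7.
Let Firm B play low price with probability q. Firm A is indifferent when 22q + 4(1−q) = 15q + 18(1−q), giving q = 2/3.
The value is 22·(2/3) + (4)·(1/3) = 16.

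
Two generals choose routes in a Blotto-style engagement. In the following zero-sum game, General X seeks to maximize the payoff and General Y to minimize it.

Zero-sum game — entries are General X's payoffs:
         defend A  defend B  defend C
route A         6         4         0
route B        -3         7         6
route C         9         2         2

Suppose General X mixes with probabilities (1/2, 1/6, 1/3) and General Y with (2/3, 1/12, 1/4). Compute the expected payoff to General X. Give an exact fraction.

Against (2/3, 1/12, 1/4), each row's expected payoff is route A: 13/3; route B: 1/12; route C: 20/3.
Taking the (1/2, 1/6, 1/3)-weighted average: (1/2)·(13/3) + (1/6)·(1/12) + (1/3)·(20/3) = 317/72.

317/72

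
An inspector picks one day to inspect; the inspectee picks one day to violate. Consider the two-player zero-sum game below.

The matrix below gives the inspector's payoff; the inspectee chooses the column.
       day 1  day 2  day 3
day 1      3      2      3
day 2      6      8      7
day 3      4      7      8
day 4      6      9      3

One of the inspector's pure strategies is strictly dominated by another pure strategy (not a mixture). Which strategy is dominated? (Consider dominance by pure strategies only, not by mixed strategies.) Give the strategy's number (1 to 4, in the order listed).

1

Compare day 1 with day 2: 6 > 3, 8 > 2, 7 > 3.
So day 2 strictly dominates day 1 for the inspector; day 1 is strictly dominated.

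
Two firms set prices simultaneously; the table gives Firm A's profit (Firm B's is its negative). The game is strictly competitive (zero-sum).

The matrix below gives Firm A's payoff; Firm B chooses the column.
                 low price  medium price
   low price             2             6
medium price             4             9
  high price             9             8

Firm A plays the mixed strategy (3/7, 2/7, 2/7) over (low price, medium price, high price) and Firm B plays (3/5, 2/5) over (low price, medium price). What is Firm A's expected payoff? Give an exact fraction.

40/7

Against (3/5, 2/5), each row's expected payoff is low price: 18/5; medium price: 6; high price: 43/5.
Taking the (3/7, 2/7, 2/7)-weighted average: (3/7)·(18/5) + (2/7)·(6) + (2/7)·(43/5) = 40/7.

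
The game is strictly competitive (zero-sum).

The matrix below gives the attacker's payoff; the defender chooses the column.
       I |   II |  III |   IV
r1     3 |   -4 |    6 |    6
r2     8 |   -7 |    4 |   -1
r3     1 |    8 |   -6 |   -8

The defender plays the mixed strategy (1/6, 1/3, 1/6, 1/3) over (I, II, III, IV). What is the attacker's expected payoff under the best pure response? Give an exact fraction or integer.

r1: (3)·(1/6) + (-4)·(1/3) + (6)·(1/6) + (6)·(1/3) = 13/6.
r2: (8)·(1/6) + (-7)·(1/3) + (4)·(1/6) + (-1)·(1/3) = -2/3.
r3: (1)·(1/6) + (8)·(1/3) + (-6)·(1/6) + (-8)·(1/3) = -5/6.
The best pure response is r1 with expected payoff 13/6.

13/6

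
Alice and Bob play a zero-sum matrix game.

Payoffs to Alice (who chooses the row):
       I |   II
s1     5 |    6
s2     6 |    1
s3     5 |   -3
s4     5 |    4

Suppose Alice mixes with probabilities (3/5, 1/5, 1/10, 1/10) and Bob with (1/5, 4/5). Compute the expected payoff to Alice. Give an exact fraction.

104/25

Against (1/5, 4/5), each row's expected payoff is s1: 29/5; s2: 2; s3: -7/5; s4: 21/5.
Taking the (3/5, 1/5, 1/10, 1/10)-weighted average: (3/5)·(29/5) + (1/5)·(2) + (1/10)·(-7/5) + (1/10)·(21/5) = 104/25.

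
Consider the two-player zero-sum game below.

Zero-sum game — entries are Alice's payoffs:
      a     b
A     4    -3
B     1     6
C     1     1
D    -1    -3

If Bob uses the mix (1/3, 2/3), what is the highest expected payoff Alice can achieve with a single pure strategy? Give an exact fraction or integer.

A: (4)·(1/3) + (-3)·(2/3) = -2/3.
B: (1)·(1/3) + (6)·(2/3) = 13/3.
C: (1)·(1/3) + (1)·(2/3) = 1.
D: (-1)·(1/3) + (-3)·(2/3) = -7/3.
The best pure response is B with expected payoff 13/3.

13/3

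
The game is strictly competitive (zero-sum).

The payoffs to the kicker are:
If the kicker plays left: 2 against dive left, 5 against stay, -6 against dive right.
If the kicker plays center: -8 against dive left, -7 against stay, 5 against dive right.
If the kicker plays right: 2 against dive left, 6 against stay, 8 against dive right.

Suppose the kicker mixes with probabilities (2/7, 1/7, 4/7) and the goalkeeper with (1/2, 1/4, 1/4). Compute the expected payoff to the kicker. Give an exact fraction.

15/7

Against (1/2, 1/4, 1/4), each row's expected payoff is left: 3/4; center: -9/2; right: 9/2.
Taking the (2/7, 1/7, 4/7)-weighted average: (2/7)·(3/4) + (1/7)·(-9/2) + (4/7)·(9/2) = 15/7.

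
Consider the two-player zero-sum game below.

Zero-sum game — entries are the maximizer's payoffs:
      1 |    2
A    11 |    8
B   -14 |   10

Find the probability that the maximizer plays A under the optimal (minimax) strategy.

8/9

Row minima are 8 and -14, so the maximizer's maximin is 8; column maxima are 11 and 10, so the minimizer's minimax is 10. These differ, so the equilibrium is in mixed strategies.
Let the maximizer play A with probability p. The minimizer is indifferent when 11p − 14(1−p) = 8p + 10(1−p), giving p = 8/9.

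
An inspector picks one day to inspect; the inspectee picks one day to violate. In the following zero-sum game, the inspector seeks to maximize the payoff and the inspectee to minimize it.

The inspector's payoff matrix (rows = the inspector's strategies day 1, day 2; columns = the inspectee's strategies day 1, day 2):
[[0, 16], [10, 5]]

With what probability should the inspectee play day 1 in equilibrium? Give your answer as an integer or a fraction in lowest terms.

Row minima are 0 and 5, so the inspector's maximin is 5; column maxima are 10 and 16, so the inspectee's minimax is 10. These differ, so the equilibrium is in mixed strategies.
Let the inspectee play day 1 with probability q. The inspector is indifferent when 16(1−q) = 10q + 5(1−q), giving q = 11/21.

11/21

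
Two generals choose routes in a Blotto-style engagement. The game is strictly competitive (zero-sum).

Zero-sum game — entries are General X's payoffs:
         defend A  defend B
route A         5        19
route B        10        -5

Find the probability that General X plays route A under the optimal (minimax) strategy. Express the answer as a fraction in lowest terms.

15/29

Row minima are 5 and -5, so General X's maximin is 5; column maxima are 10 and 19, so General Y's minimax is 10. These differ, so the equilibrium is in mixed strategies.
Let General X play route A with probability p. General Y is indifferent when 5p + 10(1−p) = 19p − 5(1−p), giving p = 15/29.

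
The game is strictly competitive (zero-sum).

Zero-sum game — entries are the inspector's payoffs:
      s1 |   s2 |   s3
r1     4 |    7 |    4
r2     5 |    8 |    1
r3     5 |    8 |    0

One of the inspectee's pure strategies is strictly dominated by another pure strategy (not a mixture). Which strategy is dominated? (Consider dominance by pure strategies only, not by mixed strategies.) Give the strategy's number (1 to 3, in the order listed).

The inspectee prefers columns that give the inspector less. Compare s2 with s1: 4 < 7, 5 < 8, 5 < 8.
So s1 strictly dominates s2 for the inspectee; s2 is strictly dominated.

2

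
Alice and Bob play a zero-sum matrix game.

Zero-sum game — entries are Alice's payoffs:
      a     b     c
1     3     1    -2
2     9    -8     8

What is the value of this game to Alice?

-8/19

Column a is strictly dominated by c for Bob (it gives Alice more in every row).
The remaining 2×2 game on (1, 2) × (b, c) has no saddle point. Let Alice play 1 with probability p; indifference gives p − 8(1−p) = −2p + 8(1−p), so p = 16/19.
Similarly Bob's optimal q on b is 10/19, and the value is 1·(10/19) + (-2)·(9/19) = -8/19.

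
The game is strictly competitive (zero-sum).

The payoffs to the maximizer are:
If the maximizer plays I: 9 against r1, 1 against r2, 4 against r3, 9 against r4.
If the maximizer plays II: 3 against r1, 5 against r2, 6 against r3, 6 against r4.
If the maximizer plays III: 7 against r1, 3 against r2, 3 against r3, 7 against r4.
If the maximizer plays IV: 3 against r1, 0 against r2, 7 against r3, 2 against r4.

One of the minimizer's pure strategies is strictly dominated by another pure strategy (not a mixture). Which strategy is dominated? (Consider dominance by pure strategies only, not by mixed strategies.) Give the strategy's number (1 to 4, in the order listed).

The minimizer prefers columns that give the maximizer less. Compare r4 with r2: 1 < 9, 5 < 6, 3 < 7, 0 < 2.
So r2 strictly dominates r4 for the minimizer; r4 is strictly dominated.

4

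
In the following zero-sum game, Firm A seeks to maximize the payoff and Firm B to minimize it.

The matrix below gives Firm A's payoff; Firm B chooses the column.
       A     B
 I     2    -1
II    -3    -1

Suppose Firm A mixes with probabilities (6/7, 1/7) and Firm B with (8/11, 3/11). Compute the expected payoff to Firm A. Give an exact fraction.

51/77

Against (8/11, 3/11), each row's expected payoff is I: 13/11; II: -27/11.
Taking the (6/7, 1/7)-weighted average: (6/7)·(13/11) + (1/7)·(-27/11) = 51/77.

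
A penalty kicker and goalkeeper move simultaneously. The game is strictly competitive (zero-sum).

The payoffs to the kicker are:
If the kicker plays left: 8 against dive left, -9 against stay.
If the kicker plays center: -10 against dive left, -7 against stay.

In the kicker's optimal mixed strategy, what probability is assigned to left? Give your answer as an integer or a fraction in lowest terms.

3/20

Row minima are -9 and -10, so the kicker's maximin is -9; column maxima are 8 and -7, so the goalkeeper's minimax is -7. These differ, so the equilibrium is in mixed strategies.
Let the kicker play left with probability p. The goalkeeper is indifferent when 8p − 10(1−p) = −9p − 7(1−p), giving p = 3/20.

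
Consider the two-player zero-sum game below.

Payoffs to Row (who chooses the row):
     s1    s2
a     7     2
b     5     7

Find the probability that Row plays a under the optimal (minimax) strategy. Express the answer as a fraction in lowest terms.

Row minima are 2 and 5, so Row's maximin is 5; column maxima are 7 and 7, so Column's minimax is 7. These differ, so the equilibrium is in mixed strategies.
Let Row play a with probability p. Column is indifferent when 7p + 5(1−p) = 2p + 7(1−p), giving p = 2/7.

2/7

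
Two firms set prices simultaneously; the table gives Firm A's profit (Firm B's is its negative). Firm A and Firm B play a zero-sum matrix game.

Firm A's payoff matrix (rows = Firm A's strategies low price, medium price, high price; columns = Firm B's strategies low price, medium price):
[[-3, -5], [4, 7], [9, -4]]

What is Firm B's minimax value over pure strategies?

The worst case (largest entry) in each column is low price: 9, medium price: 7.
The best (smallest) of these is 7.

7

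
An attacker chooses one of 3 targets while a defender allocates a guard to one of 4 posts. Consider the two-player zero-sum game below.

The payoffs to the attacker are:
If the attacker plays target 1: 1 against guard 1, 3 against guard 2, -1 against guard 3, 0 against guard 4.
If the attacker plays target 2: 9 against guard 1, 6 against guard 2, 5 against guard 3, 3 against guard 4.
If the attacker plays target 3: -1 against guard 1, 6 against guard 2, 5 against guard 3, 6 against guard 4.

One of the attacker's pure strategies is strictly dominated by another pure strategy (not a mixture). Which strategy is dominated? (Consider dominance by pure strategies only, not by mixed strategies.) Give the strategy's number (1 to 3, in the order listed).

1

Compare target 1 with target 2: 9 > 1, 6 > 3, 5 > -1, 3 > 0.
So target 2 strictly dominates target 1 for the attacker; target 1 is strictly dominated.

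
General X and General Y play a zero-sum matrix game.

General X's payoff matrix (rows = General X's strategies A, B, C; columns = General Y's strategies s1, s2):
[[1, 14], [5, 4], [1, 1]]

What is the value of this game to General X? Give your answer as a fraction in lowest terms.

33/7

Row C is strictly dominated by row B, so General X never plays it.
The remaining 2×2 game on (A, B) × (s1, s2) has no saddle point. Let General X play A with probability p; indifference gives p + 5(1−p) = 14p + 4(1−p), so p = 1/14.
Similarly General Y's optimal q on s1 is 5/7, and the value is 1·(5/7) + (14)·(2/7) = 33/7.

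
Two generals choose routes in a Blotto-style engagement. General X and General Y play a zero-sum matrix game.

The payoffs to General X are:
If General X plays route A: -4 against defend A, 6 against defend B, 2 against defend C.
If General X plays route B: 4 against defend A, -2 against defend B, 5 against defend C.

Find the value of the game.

Column defend C is strictly dominated by defend A for General Y (it gives General X more in every row).
The remaining 2×2 game on (route A, route B) × (defend A, defend B) has no saddle point. Let General X play route A with probability p; indifference gives −4p + 4(1−p) = 6p − 2(1−p), so p = 3/8.
Similarly General Y's optimal q on defend A is 1/2, and the value is -4·(1/2) + (6)·(1/2) = 1.

1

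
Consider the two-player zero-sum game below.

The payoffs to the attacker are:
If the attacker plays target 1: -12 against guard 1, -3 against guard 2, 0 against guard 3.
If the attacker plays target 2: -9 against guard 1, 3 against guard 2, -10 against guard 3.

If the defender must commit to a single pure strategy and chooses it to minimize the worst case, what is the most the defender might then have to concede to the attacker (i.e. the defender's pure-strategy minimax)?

The worst case (largest entry) in each column is guard 1: -9, guard 2: 3, guard 3: 0.
The best (smallest) of these is -9.

-9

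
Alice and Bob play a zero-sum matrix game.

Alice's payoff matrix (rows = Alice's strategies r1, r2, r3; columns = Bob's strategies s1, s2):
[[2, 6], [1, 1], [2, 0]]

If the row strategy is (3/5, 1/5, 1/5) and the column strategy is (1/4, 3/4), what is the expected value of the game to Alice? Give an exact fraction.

Against (1/4, 3/4), each row's expected payoff is r1: 5; r2: 1; r3: 1/2.
Taking the (3/5, 1/5, 1/5)-weighted average: (3/5)·(5) + (1/5)·(1) + (1/5)·(1/2) = 33/10.

33/10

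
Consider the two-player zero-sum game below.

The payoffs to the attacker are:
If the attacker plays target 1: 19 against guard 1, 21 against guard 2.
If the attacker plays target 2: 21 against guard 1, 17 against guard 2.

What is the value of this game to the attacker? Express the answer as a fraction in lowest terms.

Row minima are 19 and 17, so the attacker's maximin is 19; column maxima are 21 and 21, so the defender's minimax is 21. These differ, so the equilibrium is in mixed strategies.
Let the attacker play target 1 with probability p. The defender is indifferent when 19p + 21(1−p) = 21p + 17(1−p), giving p = 2/3.
Let the defender play guard 1 with probability q. The attacker is indifferent when 19q + 21(1−q) = 21q + 17(1−q), giving q = 2/3.
The value is 19·(2/3) + (21)·(1/3) = 59/3.

59/3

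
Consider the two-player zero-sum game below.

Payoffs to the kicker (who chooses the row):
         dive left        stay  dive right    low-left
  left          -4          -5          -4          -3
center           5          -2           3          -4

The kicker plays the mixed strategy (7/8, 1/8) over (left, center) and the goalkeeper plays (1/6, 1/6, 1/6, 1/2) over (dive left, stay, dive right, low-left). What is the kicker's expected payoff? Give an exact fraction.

-10/3

Against (1/6, 1/6, 1/6, 1/2), each row's expected payoff is left: -11/3; center: -1.
Taking the (7/8, 1/8)-weighted average: (7/8)·(-11/3) + (1/8)·(-1) = -10/3.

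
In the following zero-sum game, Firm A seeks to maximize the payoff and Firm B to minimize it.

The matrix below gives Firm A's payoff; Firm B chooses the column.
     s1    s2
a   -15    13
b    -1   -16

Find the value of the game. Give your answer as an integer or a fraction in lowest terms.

-253/43

Row minima are -15 and -16, so Firm A's maximin is -15; column maxima are -1 and 13, so Firm B's minimax is -1. These differ, so the equilibrium is in mixed strategies.
Let Firm A play a with probability p. Firm B is indifferent when −15p − (1−p) = 13p − 16(1−p), giving p = 15/43.
Let Firm B play s1 with probability q. Firm A is indifferent when −15q + 13(1−q) = −q − 16(1−q), giving q = 29/43.
The value is -15·(29/43) + (13)·(14/43) = -253/43.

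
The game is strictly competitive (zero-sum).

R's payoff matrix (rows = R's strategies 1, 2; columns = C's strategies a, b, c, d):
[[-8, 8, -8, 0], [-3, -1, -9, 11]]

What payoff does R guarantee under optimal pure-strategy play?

-8

Row minima: -8, -9 → R's maximin is -8.
Column maxima: -3, 8, -8, 11 → C's minimax is -8.
They coincide at (1, c), so the value is -8.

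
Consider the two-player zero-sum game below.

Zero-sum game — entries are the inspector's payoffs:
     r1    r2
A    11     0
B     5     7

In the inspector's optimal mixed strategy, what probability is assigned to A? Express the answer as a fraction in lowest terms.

Row minima are 0 and 5, so the inspector's maximin is 5; column maxima are 11 and 7, so the inspectee's minimax is 7. These differ, so the equilibrium is in mixed strategies.
Let the inspector play A with probability p. The inspectee is indifferent when 11p + 5(1−p) = 7(1−p), giving p = 2/13.

2/13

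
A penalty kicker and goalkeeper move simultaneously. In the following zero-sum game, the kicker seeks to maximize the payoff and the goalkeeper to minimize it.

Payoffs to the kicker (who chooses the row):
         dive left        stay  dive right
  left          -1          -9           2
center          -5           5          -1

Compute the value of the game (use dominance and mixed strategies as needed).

-25/9

Column dive right is strictly dominated by dive left for the goalkeeper (it gives the kicker more in every row).
The remaining 2×2 game on (left, center) × (dive left, stay) has no saddle point. Let the kicker play left with probability p; indifference gives −p − 5(1−p) = −9p + 5(1−p), so p = 5/9.
Similarly the goalkeeper's optimal q on dive left is 7/9, and the value is -1·(7/9) + (-9)·(2/9) = -25/9.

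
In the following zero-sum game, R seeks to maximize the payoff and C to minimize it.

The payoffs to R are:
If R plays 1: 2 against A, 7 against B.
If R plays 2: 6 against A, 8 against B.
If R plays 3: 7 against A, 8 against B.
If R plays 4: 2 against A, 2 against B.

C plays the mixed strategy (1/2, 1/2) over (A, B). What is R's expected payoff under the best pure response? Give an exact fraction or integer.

1: (2)·(1/2) + (7)·(1/2) = 9/2.
2: (6)·(1/2) + (8)·(1/2) = 7.
3: (7)·(1/2) + (8)·(1/2) = 15/2.
4: (2)·(1/2) + (2)·(1/2) = 2.
The best pure response is 3 with expected payoff 15/2.

15/2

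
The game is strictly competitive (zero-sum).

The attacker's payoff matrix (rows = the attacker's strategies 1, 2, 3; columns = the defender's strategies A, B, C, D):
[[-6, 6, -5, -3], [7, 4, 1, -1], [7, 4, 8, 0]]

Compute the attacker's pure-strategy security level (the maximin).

0

The worst-case payoff for each row is 1: -6, 2: -1, 3: 0.
The best of these is 0.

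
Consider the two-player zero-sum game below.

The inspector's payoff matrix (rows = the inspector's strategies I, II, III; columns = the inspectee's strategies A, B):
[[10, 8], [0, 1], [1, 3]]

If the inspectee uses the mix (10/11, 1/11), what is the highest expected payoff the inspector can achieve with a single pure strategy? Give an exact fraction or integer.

108/11

I: (10)·(10/11) + (8)·(1/11) = 108/11.
II: (0)·(10/11) + (1)·(1/11) = 1/11.
III: (1)·(10/11) + (3)·(1/11) = 13/11.
The best pure response is I with expected payoff 108/11.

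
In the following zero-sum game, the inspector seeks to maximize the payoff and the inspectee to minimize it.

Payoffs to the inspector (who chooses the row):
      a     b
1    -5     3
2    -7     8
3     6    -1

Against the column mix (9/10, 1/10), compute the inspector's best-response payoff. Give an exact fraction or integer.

1: (-5)·(9/10) + (3)·(1/10) = -21/5.
2: (-7)·(9/10) + (8)·(1/10) = -11/2.
3: (6)·(9/10) + (-1)·(1/10) = 53/10.
The best pure response is 3 with expected payoff 53/10.

53/10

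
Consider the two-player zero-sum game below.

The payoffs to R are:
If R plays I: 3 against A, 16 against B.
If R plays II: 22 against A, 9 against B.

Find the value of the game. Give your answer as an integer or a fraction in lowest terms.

25/2

Row minima are 3 and 9, so R's maximin is 9; column maxima are 22 and 16, so C's minimax is 16. These differ, so the equilibrium is in mixed strategies.
Let R play I with probability p. C is indifferent when 3p + 22(1−p) = 16p + 9(1−p), giving p = 1/2.
Let C play A with probability q. R is indifferent when 3q + 16(1−q) = 22q + 9(1−q), giving q = 7/26.
The value is 3·(7/26) + (16)·(19/26) = 25/2.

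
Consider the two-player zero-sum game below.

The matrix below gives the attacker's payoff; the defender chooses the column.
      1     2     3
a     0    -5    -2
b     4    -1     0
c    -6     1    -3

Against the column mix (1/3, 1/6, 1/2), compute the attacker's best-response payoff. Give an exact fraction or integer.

a: (0)·(1/3) + (-5)·(1/6) + (-2)·(1/2) = -11/6.
b: (4)·(1/3) + (-1)·(1/6) + (0)·(1/2) = 7/6.
c: (-6)·(1/3) + (1)·(1/6) + (-3)·(1/2) = -10/3.
The best pure response is b with expected payoff 7/6.

7/6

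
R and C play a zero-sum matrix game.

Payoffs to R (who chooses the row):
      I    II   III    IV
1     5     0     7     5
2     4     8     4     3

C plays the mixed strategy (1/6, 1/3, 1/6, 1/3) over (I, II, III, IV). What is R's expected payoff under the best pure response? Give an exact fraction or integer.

5

1: (5)·(1/6) + (0)·(1/3) + (7)·(1/6) + (5)·(1/3) = 11/3.
2: (4)·(1/6) + (8)·(1/3) + (4)·(1/6) + (3)·(1/3) = 5.
The best pure response is 2 with expected payoff 5.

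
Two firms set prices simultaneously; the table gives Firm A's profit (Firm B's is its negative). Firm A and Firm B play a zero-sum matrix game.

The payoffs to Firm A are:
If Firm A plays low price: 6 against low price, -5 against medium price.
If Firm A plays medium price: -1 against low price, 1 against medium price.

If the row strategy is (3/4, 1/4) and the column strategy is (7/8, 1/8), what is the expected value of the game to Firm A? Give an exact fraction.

105/32

Against (7/8, 1/8), each row's expected payoff is low price: 37/8; medium price: -3/4.
Taking the (3/4, 1/4)-weighted average: (3/4)·(37/8) + (1/4)·(-3/4) = 105/32.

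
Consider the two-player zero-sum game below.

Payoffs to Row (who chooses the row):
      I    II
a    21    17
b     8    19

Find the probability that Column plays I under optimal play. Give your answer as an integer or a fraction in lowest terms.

Row minima are 17 and 8, so Row's maximin is 17; column maxima are 21 and 19, so Column's minimax is 19. These differ, so the equilibrium is in mixed strategies.
Let Column play I with probability q. Row is indifferent when 21q + 17(1−q) = 8q + 19(1−q), giving q = 2/15.

2/15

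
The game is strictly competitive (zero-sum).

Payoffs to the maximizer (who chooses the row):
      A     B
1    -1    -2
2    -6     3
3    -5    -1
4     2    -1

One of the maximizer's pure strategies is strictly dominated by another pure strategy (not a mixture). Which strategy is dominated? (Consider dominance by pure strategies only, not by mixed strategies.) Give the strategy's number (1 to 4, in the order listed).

1

Compare 1 with 4: 2 > -1, -1 > -2.
So 4 strictly dominates 1 for the maximizer; 1 is strictly dominated.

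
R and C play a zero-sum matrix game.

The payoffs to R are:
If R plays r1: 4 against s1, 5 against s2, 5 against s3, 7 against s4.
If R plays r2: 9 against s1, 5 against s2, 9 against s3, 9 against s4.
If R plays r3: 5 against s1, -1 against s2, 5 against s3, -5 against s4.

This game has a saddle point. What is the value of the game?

Row minima: 4, 5, -5 → R's maximin is 5.
Column maxima: 9, 5, 9, 9 → C's minimax is 5.
They coincide at (r2, s2), so the value is 5.

5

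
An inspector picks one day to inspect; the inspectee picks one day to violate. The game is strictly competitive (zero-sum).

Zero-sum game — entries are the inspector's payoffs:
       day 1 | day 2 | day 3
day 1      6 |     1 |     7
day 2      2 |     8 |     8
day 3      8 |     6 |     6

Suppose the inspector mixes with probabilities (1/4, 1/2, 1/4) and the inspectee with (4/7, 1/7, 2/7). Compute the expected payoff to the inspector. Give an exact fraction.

Against (4/7, 1/7, 2/7), each row's expected payoff is day 1: 39/7; day 2: 32/7; day 3: 50/7.
Taking the (1/4, 1/2, 1/4)-weighted average: (1/4)·(39/7) + (1/2)·(32/7) + (1/4)·(50/7) = 153/28.

153/28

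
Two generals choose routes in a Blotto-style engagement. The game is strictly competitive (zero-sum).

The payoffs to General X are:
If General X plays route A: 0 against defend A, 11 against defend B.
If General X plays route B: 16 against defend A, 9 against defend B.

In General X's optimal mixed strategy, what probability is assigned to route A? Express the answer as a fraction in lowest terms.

Row minima are 0 and 9, so General X's maximin is 9; column maxima are 16 and 11, so General Y's minimax is 11. These differ, so the equilibrium is in mixed strategies.
Let General X play route A with probability p. General Y is indifferent when 16(1−p) = 11p + 9(1−p), giving p = 7/18.

7/18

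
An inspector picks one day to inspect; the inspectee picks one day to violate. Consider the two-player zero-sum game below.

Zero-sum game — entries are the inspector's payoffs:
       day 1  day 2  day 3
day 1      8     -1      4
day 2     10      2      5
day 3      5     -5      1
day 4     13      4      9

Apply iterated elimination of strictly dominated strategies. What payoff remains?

4

Column day 3 is strictly dominated by day 2 for the inspectee (-1<4, 2<5, -5<1, 4<9); eliminate day 3.
Row day 2 is strictly dominated by row day 4 (13>10, 4>2); eliminate day 2.
Column day 1 is strictly dominated by day 2 for the inspectee (-1<8, -5<5, 4<13); eliminate day 1.
Row day 1 is strictly dominated by row day 4 (4>-1); eliminate day 1.
Row day 3 is strictly dominated by row day 4 (4>-5); eliminate day 3.
Only (day 4, day 2) remains, with payoff 4.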